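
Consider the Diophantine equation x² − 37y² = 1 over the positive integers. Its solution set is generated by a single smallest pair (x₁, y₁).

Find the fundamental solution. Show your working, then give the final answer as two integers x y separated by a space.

√37 = [6; 12, …], period ℓ=1 (odd) → k=1
a_0=6:  p_0=6·1+0=6,  q_0=6·0+1=1
a_1=12:  p_1=12·6+1=73,  q_1=12·1+0=12
→ (73, 12).  Check: 73²=5329, 37·12²=5328, difference 1.

73 12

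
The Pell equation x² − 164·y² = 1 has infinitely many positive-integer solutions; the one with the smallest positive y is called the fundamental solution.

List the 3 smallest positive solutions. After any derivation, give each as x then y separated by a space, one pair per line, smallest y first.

√164 → a₀=12, period (1,4,6,4,1,24); ℓ=6 even so k=5
step 0: (12, 1)  from 12·(1,0) + (0,1)
…
step 4: (1652, 129)  from 4·(397,31) + (64,5)
step 5: (2049, 160)  from 1·(1652,129) + (397,31)
→ (2049, 160).  Check: 2049²=4198401, 164·160²=4198400, difference 1.
(2049+160√164)^2 = 8396801 + 655680√164
(2049+160√164)^3 = 34410088449 + 2686976480√164

2049 160
8396801 655680
34410088449 2686976480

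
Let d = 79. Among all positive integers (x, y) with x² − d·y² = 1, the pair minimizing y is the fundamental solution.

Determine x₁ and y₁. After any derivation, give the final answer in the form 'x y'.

d=79: √d = [8; 1,7,1,16] (ℓ=4, even), read p_3/q_3
step 0: (8, 1)  from 8·(1,0) + (0,1)
…
step 2: (71, 8)  from 7·(9,1) + (8,1)
step 3: (80, 9)  from 1·(71,8) + (9,1)
→ (80, 9).  Check: 80²=6400, 79·9²=6399, difference 1.

80 9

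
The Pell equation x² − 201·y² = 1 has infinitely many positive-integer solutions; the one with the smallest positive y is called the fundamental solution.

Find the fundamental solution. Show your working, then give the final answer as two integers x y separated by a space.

515095 36332

d=201: √d = [14; 5,1,1,1,2,…,1,5,28] (ℓ=14, even), read p_13/q_13
step 0: (14, 1)  from 14·(1,0) + (0,1)
…
step 4: (241, 17)  from 1·(156,11) + (85,6)
…
step 8: (8549, 603)  from 1·(7670,541) + (879,62)
…
step 11: (58085, 4097)  from 1·(33317,2350) + (24768,1747)
step 12: (91402, 6447)  from 1·(58085,4097) + (33317,2350)
step 13: (515095, 36332)  from 5·(91402,6447) + (58085,4097)
fundamental: x₁=515095, y₁=36332  (since 265322859025 − 201·1320014224 = 1)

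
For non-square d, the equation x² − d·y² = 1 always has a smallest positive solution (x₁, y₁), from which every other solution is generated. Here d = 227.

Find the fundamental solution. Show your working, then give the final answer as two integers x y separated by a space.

226 15

√227 = [15; 15,30, …], period ℓ=2 (even) → k=1
k=0  a_k=15  p_k/q_k = 15/1
k=1  a_k=15  p_k/q_k = 226/15
(x₁, y₁) = (226, 15);  226² − 227·15² = 1 ✓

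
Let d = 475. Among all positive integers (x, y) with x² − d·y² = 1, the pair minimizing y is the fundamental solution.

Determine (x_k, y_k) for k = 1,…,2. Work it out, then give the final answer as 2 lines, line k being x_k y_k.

[21; 1,3,1,6,2,6,1,3,1,42] for √475; ℓ=10 ⇒ convergent index 9
step 0: (21, 1)  from 21·(1,0) + (0,1)
…
step 2: (87, 4)  from 3·(22,1) + (21,1)
step 3: (109, 5)  from 1·(87,4) + (22,1)
…
step 5: (1591, 73)  from 2·(741,34) + (109,5)
…
step 7: (11878, 545)  from 1·(10287,472) + (1591,73)
step 8: (45921, 2107)  from 3·(11878,545) + (10287,472)
step 9: (57799, 2652)  from 1·(45921,2107) + (11878,545)
fundamental: x₁=57799, y₁=2652  (since 3340724401 − 475·7033104 = 1)
n=2: (57799,2652)∘(57799,2652) = (57799·57799+475·2652·2652, 57799·2652+2652·57799) = (6681448801,306565896)

57799 2652
6681448801 306565896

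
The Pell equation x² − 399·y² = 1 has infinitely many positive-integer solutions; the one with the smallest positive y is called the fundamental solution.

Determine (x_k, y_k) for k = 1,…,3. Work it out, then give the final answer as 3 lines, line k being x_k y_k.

d=399: √d = [19; 1,38] (ℓ=2, even), read p_1/q_1
k=0  a_k=19  p_k/q_k = 19/1
k=1  a_k=1  p_k/q_k = 20/1
fundamental: x₁=20, y₁=1  (since 400 − 399·1 = 1)
(20+1√399)^2 = 799 + 40√399
(20+1√399)^3 = 31940 + 1599√399

20 1
799 40
31940 1599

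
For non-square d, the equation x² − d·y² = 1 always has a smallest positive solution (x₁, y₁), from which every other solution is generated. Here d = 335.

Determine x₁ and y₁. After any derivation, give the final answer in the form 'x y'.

√335 → a₀=18, period (3,3,3,36); ℓ=4 even so k=3
i=0: a=18 ⇒ p=18, q=1
…
i=2: a=3 ⇒ p=183, q=10
i=3: a=3 ⇒ p=604, q=33
(x₁, y₁) = (604, 33);  604² − 335·33² = 1 ✓

604 33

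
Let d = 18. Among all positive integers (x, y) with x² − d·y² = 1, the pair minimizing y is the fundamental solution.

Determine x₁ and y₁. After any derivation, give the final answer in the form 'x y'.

17 4

[4; 4,8] for √18; ℓ=2 ⇒ convergent index 1
i=0: a=4 ⇒ p=4, q=1
i=1: a=4 ⇒ p=17, q=4
→ (17, 4).  Check: 17²=289, 18·4²=288, difference 1.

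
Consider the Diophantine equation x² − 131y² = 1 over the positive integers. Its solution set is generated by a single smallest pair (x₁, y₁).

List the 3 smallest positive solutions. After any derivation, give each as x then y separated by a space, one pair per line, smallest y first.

√131 = [11; 2,4,11,4,2,22, …], period ℓ=6 (even) → k=5
i=0: a=11 ⇒ p=11, q=1
i=1: a=2 ⇒ p=23, q=2
…
i=4: a=4 ⇒ p=4727, q=413
i=5: a=2 ⇒ p=10610, q=927
→ (10610, 927).  Check: 10610²=112572100, 131·927²=112572099, difference 1.
n=2: (10610,927)∘(10610,927) = (10610·10610+131·927·927, 10610·927+927·10610) = (225144199,19670940)
n=3: (225144199,19670940)∘(10610,927) = (10610·225144199+131·927·19670940, 10610·19670940+927·225144199) = (4777559892170,417417345873)

10610 927
225144199 19670940
4777559892170 417417345873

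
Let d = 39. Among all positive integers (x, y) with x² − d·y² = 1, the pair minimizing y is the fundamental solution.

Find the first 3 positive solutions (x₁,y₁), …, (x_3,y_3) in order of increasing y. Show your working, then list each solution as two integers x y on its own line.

25 4
1249 200
62425 9996

d=39: √d = [6; 4,12] (ℓ=2, even), read p_1/q_1
a_0=6:  p_0=6·1+0=6,  q_0=6·0+1=1
a_1=4:  p_1=4·6+1=25,  q_1=4·1+0=4
→ (25, 4).  Check: 25²=625, 39·4²=624, difference 1.
n=2: (25,4)∘(25,4) = (25·25+39·4·4, 25·4+4·25) = (1249,200)
n=3: (1249,200)∘(25,4) = (25·1249+39·4·200, 25·200+4·1249) = (62425,9996)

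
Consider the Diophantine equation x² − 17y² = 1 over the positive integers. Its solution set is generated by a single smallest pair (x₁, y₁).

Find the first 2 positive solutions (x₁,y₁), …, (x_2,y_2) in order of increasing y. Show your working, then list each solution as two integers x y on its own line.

33 8
2177 528

[4; 8] for √17; ℓ=1 ⇒ convergent index 1
a_0=4:  p_0=4·1+0=4,  q_0=4·0+1=1
a_1=8:  p_1=8·4+1=33,  q_1=8·1+0=8
fundamental: x₁=33, y₁=8  (since 1089 − 17·64 = 1)
(33+8√17)^2 = 2177 + 528√17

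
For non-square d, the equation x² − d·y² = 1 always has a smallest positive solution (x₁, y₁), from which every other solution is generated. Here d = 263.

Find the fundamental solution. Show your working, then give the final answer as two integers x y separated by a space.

d=263: √d = [16; 4,1,1,1,1,15,1,1,1,1,4,32] (ℓ=12, even), read p_11/q_11
step 0: (16, 1)  from 16·(1,0) + (0,1)
…
step 3: (146, 9)  from 1·(81,5) + (65,4)
…
step 10: (30229, 1864)  from 1·(18212,1123) + (12017,741)
step 11: (139128, 8579)  from 4·(30229,1864) + (18212,1123)
fundamental: x₁=139128, y₁=8579  (since 19356600384 − 263·73599241 = 1)

139128 8579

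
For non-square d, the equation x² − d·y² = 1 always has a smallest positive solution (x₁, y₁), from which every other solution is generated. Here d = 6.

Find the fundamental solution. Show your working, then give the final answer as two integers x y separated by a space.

5 2

d=6: √d = [2; 2,4] (ℓ=2, even), read p_1/q_1
i=0: a=2 ⇒ p=2, q=1
i=1: a=2 ⇒ p=5, q=2
fundamental: x₁=5, y₁=2  (since 25 − 6·4 = 1)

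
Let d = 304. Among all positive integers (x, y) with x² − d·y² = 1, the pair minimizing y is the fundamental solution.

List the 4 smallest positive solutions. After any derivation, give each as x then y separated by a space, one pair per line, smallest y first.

√304 → a₀=17, period (2,3,2,1,1,1,1,1,2,3,2,34); ℓ=12 even so k=11
a_0=17:  p_0=17·1+0=17,  q_0=17·0+1=1
a_1=2:  p_1=2·17+1=35,  q_1=2·1+0=2
a_2=3:  p_2=3·35+17=122,  q_2=3·2+1=7
…
a_6=1:  p_6=1·680+401=1081,  q_6=1·39+23=62
…
a_8=1:  p_8=1·1761+1081=2842,  q_8=1·101+62=163
a_9=2:  p_9=2·2842+1761=7445,  q_9=2·163+101=427
a_10=3:  p_10=3·7445+2842=25177,  q_10=3·427+163=1444
a_11=2:  p_11=2·25177+7445=57799,  q_11=2·1444+427=3315
(x₁, y₁) = (57799, 3315);  57799² − 304·3315² = 1 ✓
(57799+3315√304)^2 = 6681448801 + 383207370√304
(57799+3315√304)^3 = 772362118440199 + 44298005553945√304
(57799+3315√304)^4 = 89283516160768675201 + 5120760845641726740√304

57799 3315
6681448801 383207370
772362118440199 44298005553945
89283516160768675201 5120760845641726740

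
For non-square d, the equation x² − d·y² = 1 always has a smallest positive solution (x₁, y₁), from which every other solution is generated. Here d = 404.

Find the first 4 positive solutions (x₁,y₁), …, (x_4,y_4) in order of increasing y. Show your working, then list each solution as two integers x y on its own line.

201 10
80801 4020
32481801 1616030
13057603201 649640040

√404 → a₀=20, period (10,40); ℓ=2 even so k=1
a_0=20:  p_0=20·1+0=20,  q_0=20·0+1=1
a_1=10:  p_1=10·20+1=201,  q_1=10·1+0=10
fundamental: x₁=201, y₁=10  (since 40401 − 404·100 = 1)
n=2: (201,10)∘(201,10) = (201·201+404·10·10, 201·10+10·201) = (80801,4020)
n=3: (80801,4020)∘(201,10) = (201·80801+404·10·4020, 201·4020+10·80801) = (32481801,1616030)
n=4: (32481801,1616030)∘(201,10) = (201·32481801+404·10·1616030, 201·1616030+10·32481801) = (13057603201,649640040)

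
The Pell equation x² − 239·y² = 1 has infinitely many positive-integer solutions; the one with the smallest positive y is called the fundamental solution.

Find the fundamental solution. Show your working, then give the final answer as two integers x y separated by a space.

√239 = [15; 2,5,1,2,4,15,4,2,1,5,2,30, …], period ℓ=12 (even) → k=11
step 0: (15, 1)  from 15·(1,0) + (0,1)
…
step 2: (170, 11)  from 5·(31,2) + (15,1)
step 3: (201, 13)  from 1·(170,11) + (31,2)
step 4: (572, 37)  from 2·(201,13) + (170,11)
…
step 6: (37907, 2452)  from 15·(2489,161) + (572,37)
step 7: (154117, 9969)  from 4·(37907,2452) + (2489,161)
…
step 9: (500258, 32359)  from 1·(346141,22390) + (154117,9969)
step 10: (2847431, 184185)  from 5·(500258,32359) + (346141,22390)
step 11: (6195120, 400729)  from 2·(2847431,184185) + (500258,32359)
→ (6195120, 400729).  Check: 6195120²=38379511814400, 239·400729²=38379511814399, difference 1.

6195120 400729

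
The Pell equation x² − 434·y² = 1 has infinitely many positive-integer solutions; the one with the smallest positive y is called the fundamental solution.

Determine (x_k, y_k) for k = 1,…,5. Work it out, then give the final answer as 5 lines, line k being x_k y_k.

125 6
31249 1500
7812125 374994
1953000001 93747000
488242188125 23436375006

d=434: √d = [20; 1,4,1,40] (ℓ=4, even), read p_3/q_3
a_0=20:  p_0=20·1+0=20,  q_0=20·0+1=1
…
a_2=4:  p_2=4·21+20=104,  q_2=4·1+1=5
a_3=1:  p_3=1·104+21=125,  q_3=1·5+1=6
→ (125, 6).  Check: 125²=15625, 434·6²=15624, difference 1.
k=2:  x_2 = 125·125+434·6·6 = 31249,  y_2 = 125·6+6·125 = 1500
k=3:  x_3 = 125·31249+434·6·1500 = 7812125,  y_3 = 125·1500+6·31249 = 374994
k=4:  x_4 = 125·7812125+434·6·374994 = 1953000001,  y_4 = 125·374994+6·7812125 = 93747000
k=5:  x_5 = 125·1953000001+434·6·93747000 = 488242188125,  y_5 = 125·93747000+6·1953000001 = 23436375006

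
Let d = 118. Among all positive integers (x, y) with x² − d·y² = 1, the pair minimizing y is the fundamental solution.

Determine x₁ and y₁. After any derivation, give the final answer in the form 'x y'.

306917 28254

√118 = [10; 1,6,3,2,10,2,3,6,1,20, …], period ℓ=10 (even) → k=9
a_0=10:  p_0=10·1+0=10,  q_0=10·0+1=1
a_1=1:  p_1=1·10+1=11,  q_1=1·1+0=1
a_2=6:  p_2=6·11+10=76,  q_2=6·1+1=7
a_3=3:  p_3=3·76+11=239,  q_3=3·7+1=22
a_4=2:  p_4=2·239+76=554,  q_4=2·22+7=51
a_5=10:  p_5=10·554+239=5779,  q_5=10·51+22=532
…
a_8=6:  p_8=6·42115+12112=264802,  q_8=6·3877+1115=24377
a_9=1:  p_9=1·264802+42115=306917,  q_9=1·24377+3877=28254
(x₁, y₁) = (306917, 28254);  306917² − 118·28254² = 1 ✓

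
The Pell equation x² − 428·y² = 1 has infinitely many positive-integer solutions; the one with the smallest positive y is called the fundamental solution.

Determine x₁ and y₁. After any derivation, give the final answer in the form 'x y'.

√428 → a₀=20, period (1,2,4,1,5,10,5,1,4,2,1,40); ℓ=12 even so k=11
a_0=20:  p_0=20·1+0=20,  q_0=20·0+1=1
a_1=1:  p_1=1·20+1=21,  q_1=1·1+0=1
…
a_4=1:  p_4=1·269+62=331,  q_4=1·13+3=16
a_5=5:  p_5=5·331+269=1924,  q_5=5·16+13=93
a_6=10:  p_6=10·1924+331=19571,  q_6=10·93+16=946
a_7=5:  p_7=5·19571+1924=99779,  q_7=5·946+93=4823
a_8=1:  p_8=1·99779+19571=119350,  q_8=1·4823+946=5769
…
a_10=2:  p_10=2·577179+119350=1273708,  q_10=2·27899+5769=61567
a_11=1:  p_11=1·1273708+577179=1850887,  q_11=1·61567+27899=89466
fundamental: x₁=1850887, y₁=89466  (since 3425782686769 − 428·8004165156 = 1)

1850887 89466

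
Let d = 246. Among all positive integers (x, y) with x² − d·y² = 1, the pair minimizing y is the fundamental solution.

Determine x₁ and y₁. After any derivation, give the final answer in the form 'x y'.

88805 5662

[15; 1,2,5,1,14,1,5,2,1,30] for √246; ℓ=10 ⇒ convergent index 9
a_0=15:  p_0=15·1+0=15,  q_0=15·0+1=1
…
a_2=2:  p_2=2·16+15=47,  q_2=2·1+1=3
a_3=5:  p_3=5·47+16=251,  q_3=5·3+1=16
a_4=1:  p_4=1·251+47=298,  q_4=1·16+3=19
a_5=14:  p_5=14·298+251=4423,  q_5=14·19+16=282
a_6=1:  p_6=1·4423+298=4721,  q_6=1·282+19=301
a_7=5:  p_7=5·4721+4423=28028,  q_7=5·301+282=1787
a_8=2:  p_8=2·28028+4721=60777,  q_8=2·1787+301=3875
a_9=1:  p_9=1·60777+28028=88805,  q_9=1·3875+1787=5662
(x₁, y₁) = (88805, 5662);  88805² − 246·5662² = 1 ✓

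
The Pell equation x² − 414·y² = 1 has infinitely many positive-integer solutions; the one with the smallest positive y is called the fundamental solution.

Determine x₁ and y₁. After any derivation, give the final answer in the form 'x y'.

24335 1196

√414 → a₀=20, period (2,1,7,2,7,1,2,40); ℓ=8 even so k=7
a_0=20:  p_0=20·1+0=20,  q_0=20·0+1=1
…
a_2=1:  p_2=1·41+20=61,  q_2=1·2+1=3
a_3=7:  p_3=7·61+41=468,  q_3=7·3+2=23
…
a_5=7:  p_5=7·997+468=7447,  q_5=7·49+23=366
a_6=1:  p_6=1·7447+997=8444,  q_6=1·366+49=415
a_7=2:  p_7=2·8444+7447=24335,  q_7=2·415+366=1196
→ (24335, 1196).  Check: 24335²=592192225, 414·1196²=592192224, difference 1.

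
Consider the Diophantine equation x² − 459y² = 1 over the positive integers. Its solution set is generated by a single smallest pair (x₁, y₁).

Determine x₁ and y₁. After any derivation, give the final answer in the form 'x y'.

[21; 2,2,1,4,21,4,1,2,2,42] for √459; ℓ=10 ⇒ convergent index 9
a_0=21:  p_0=21·1+0=21,  q_0=21·0+1=1
…
a_3=1:  p_3=1·107+43=150,  q_3=1·5+2=7
a_4=4:  p_4=4·150+107=707,  q_4=4·7+5=33
a_5=21:  p_5=21·707+150=14997,  q_5=21·33+7=700
a_6=4:  p_6=4·14997+707=60695,  q_6=4·700+33=2833
a_7=1:  p_7=1·60695+14997=75692,  q_7=1·2833+700=3533
a_8=2:  p_8=2·75692+60695=212079,  q_8=2·3533+2833=9899
a_9=2:  p_9=2·212079+75692=499850,  q_9=2·9899+3533=23331
→ (499850, 23331).  Check: 499850²=249850022500, 459·23331²=249850022499, difference 1.

499850 23331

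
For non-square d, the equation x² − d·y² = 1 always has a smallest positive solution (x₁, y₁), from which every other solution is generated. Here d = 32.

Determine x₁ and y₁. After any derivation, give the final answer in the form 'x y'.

√32 → a₀=5, period (1,1,1,10); ℓ=4 even so k=3
a_0=5:  p_0=5·1+0=5,  q_0=5·0+1=1
a_1=1:  p_1=1·5+1=6,  q_1=1·1+0=1
a_2=1:  p_2=1·6+5=11,  q_2=1·1+1=2
a_3=1:  p_3=1·11+6=17,  q_3=1·2+1=3
fundamental: x₁=17, y₁=3  (since 289 − 32·9 = 1)

17 3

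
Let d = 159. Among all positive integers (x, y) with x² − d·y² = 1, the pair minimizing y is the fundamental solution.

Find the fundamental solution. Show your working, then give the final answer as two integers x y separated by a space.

√159 = [12; 1,1,1,1,3,1,1,1,1,24, …], period ℓ=10 (even) → k=9
k=0  a_k=12  p_k/q_k = 12/1
k=1  a_k=1  p_k/q_k = 13/1
k=2  a_k=1  p_k/q_k = 25/2
k=3  a_k=1  p_k/q_k = 38/3
k=4  a_k=1  p_k/q_k = 63/5
k=5  a_k=3  p_k/q_k = 227/18
…
k=8  a_k=1  p_k/q_k = 807/64
k=9  a_k=1  p_k/q_k = 1324/105
(x₁, y₁) = (1324, 105);  1324² − 159·105² = 1 ✓

1324 105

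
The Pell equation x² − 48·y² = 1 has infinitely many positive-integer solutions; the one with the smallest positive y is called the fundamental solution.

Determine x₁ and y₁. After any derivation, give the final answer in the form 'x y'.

7 1

[6; 1,12] for √48; ℓ=2 ⇒ convergent index 1
i=0: a=6 ⇒ p=6, q=1
i=1: a=1 ⇒ p=7, q=1
(x₁, y₁) = (7, 1);  7² − 48·1² = 1 ✓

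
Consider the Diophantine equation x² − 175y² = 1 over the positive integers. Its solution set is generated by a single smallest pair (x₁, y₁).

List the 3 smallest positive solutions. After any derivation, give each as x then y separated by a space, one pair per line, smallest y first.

d=175: √d = [13; 4,2,1,2,4,26] (ℓ=6, even), read p_5/q_5
step 0: (13, 1)  from 13·(1,0) + (0,1)
…
step 4: (463, 35)  from 2·(172,13) + (119,9)
step 5: (2024, 153)  from 4·(463,35) + (172,13)
→ (2024, 153).  Check: 2024²=4096576, 175·153²=4096575, difference 1.
(2024+153√175)^2 = 8193151 + 619344√175
(2024+153√175)^3 = 33165873224 + 2507104359√175

2024 153
8193151 619344
33165873224 2507104359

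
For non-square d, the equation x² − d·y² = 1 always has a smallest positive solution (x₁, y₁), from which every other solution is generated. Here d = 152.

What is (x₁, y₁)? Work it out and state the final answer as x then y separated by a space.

37 3

[12; 3,24] for √152; ℓ=2 ⇒ convergent index 1
i=0: a=12 ⇒ p=12, q=1
i=1: a=3 ⇒ p=37, q=3
fundamental: x₁=37, y₁=3  (since 1369 − 152·9 = 1)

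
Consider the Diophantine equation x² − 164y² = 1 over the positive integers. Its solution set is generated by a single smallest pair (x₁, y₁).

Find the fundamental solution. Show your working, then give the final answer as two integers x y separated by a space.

2049 160

d=164: √d = [12; 1,4,6,4,1,24] (ℓ=6, even), read p_5/q_5
i=0: a=12 ⇒ p=12, q=1
…
i=3: a=6 ⇒ p=397, q=31
i=4: a=4 ⇒ p=1652, q=129
i=5: a=1 ⇒ p=2049, q=160
→ (2049, 160).  Check: 2049²=4198401, 164·160²=4198400, difference 1.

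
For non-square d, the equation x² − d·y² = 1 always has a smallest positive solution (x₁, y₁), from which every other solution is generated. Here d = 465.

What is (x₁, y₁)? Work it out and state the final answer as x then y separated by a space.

15871 736

[21; 1,1,3,2,2,2,3,1,1,42] for √465; ℓ=10 ⇒ convergent index 9
i=0: a=21 ⇒ p=21, q=1
…
i=2: a=1 ⇒ p=43, q=2
i=3: a=3 ⇒ p=151, q=7
…
i=5: a=2 ⇒ p=841, q=39
i=6: a=2 ⇒ p=2027, q=94
i=7: a=3 ⇒ p=6922, q=321
i=8: a=1 ⇒ p=8949, q=415
i=9: a=1 ⇒ p=15871, q=736
→ (15871, 736).  Check: 15871²=251888641, 465·736²=251888640, difference 1.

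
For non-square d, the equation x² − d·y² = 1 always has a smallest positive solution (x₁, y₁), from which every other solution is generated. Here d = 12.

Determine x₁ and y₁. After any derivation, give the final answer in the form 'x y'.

7 2

[3; 2,6] for √12; ℓ=2 ⇒ convergent index 1
step 0: (3, 1)  from 3·(1,0) + (0,1)
step 1: (7, 2)  from 2·(3,1) + (1,0)
(x₁, y₁) = (7, 2);  7² − 12·2² = 1 ✓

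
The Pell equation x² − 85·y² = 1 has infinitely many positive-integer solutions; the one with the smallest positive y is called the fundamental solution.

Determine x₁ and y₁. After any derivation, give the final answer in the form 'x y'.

√85 → a₀=9, period (4,1,1,4,18); ℓ=5 odd so k=9
k=0  a_k=9  p_k/q_k = 9/1
…
k=2  a_k=1  p_k/q_k = 46/5
…
k=4  a_k=4  p_k/q_k = 378/41
k=5  a_k=18  p_k/q_k = 6887/747
…
k=8  a_k=1  p_k/q_k = 62739/6805
k=9  a_k=4  p_k/q_k = 285769/30996
→ (285769, 30996).  Check: 285769²=81663921361, 85·30996²=81663921360, difference 1.

285769 30996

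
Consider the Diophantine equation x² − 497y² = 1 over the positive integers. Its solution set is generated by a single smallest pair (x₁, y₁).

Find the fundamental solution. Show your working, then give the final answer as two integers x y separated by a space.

1201887 53912

√497 = [22; 3,2,2,5,6,5,2,2,3,44, …], period ℓ=10 (even) → k=9
step 0: (22, 1)  from 22·(1,0) + (0,1)
step 1: (67, 3)  from 3·(22,1) + (1,0)
…
step 3: (379, 17)  from 2·(156,7) + (67,3)
…
step 5: (12685, 569)  from 6·(2051,92) + (379,17)
…
step 7: (143637, 6443)  from 2·(65476,2937) + (12685,569)
step 8: (352750, 15823)  from 2·(143637,6443) + (65476,2937)
step 9: (1201887, 53912)  from 3·(352750,15823) + (143637,6443)
(x₁, y₁) = (1201887, 53912);  1201887² − 497·53912² = 1 ✓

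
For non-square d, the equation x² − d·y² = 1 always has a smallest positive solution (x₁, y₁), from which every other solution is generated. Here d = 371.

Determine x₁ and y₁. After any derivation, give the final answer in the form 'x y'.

[19; 3,1,4,1,3,38] for √371; ℓ=6 ⇒ convergent index 5
step 0: (19, 1)  from 19·(1,0) + (0,1)
…
step 3: (366, 19)  from 4·(77,4) + (58,3)
step 4: (443, 23)  from 1·(366,19) + (77,4)
step 5: (1695, 88)  from 3·(443,23) + (366,19)
→ (1695, 88).  Check: 1695²=2873025, 371·88²=2873024, difference 1.

1695 88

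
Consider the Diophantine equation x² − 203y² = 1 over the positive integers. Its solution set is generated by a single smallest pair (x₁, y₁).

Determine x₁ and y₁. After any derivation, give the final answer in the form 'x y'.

57 4

√203 → a₀=14, period (4,28); ℓ=2 even so k=1
a_0=14:  p_0=14·1+0=14,  q_0=14·0+1=1
a_1=4:  p_1=4·14+1=57,  q_1=4·1+0=4
→ (57, 4).  Check: 57²=3249, 203·4²=3248, difference 1.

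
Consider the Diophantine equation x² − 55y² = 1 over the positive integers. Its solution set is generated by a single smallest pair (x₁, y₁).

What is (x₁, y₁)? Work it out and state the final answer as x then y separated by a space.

89 12

d=55: √d = [7; 2,2,2,14] (ℓ=4, even), read p_3/q_3
a_0=7:  p_0=7·1+0=7,  q_0=7·0+1=1
…
a_2=2:  p_2=2·15+7=37,  q_2=2·2+1=5
a_3=2:  p_3=2·37+15=89,  q_3=2·5+2=12
fundamental: x₁=89, y₁=12  (since 7921 − 55·144 = 1)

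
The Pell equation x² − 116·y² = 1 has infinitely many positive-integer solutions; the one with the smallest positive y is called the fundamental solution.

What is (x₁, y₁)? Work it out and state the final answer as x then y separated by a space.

9801 910

√116 = [10; 1,3,2,1,4,1,2,3,1,20, …], period ℓ=10 (even) → k=9
k=0  a_k=10  p_k/q_k = 10/1
k=1  a_k=1  p_k/q_k = 11/1
k=2  a_k=3  p_k/q_k = 43/4
k=3  a_k=2  p_k/q_k = 97/9
…
k=5  a_k=4  p_k/q_k = 657/61
…
k=7  a_k=2  p_k/q_k = 2251/209
k=8  a_k=3  p_k/q_k = 7550/701
k=9  a_k=1  p_k/q_k = 9801/910
(x₁, y₁) = (9801, 910);  9801² − 116·910² = 1 ✓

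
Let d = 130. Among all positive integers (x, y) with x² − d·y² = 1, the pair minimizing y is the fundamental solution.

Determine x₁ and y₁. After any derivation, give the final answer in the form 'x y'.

6499 570

√130 = [11; 2,2,22, …], period ℓ=3 (odd) → k=5
step 0: (11, 1)  from 11·(1,0) + (0,1)
…
step 2: (57, 5)  from 2·(23,2) + (11,1)
…
step 4: (2611, 229)  from 2·(1277,112) + (57,5)
step 5: (6499, 570)  from 2·(2611,229) + (1277,112)
fundamental: x₁=6499, y₁=570  (since 42237001 − 130·324900 = 1)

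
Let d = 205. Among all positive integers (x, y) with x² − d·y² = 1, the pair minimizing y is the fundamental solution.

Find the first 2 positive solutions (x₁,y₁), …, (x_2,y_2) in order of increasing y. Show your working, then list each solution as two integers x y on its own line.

√205 → a₀=14, period (3,6,1,4,1,6,3,28); ℓ=8 even so k=7
k=0  a_k=14  p_k/q_k = 14/1
k=1  a_k=3  p_k/q_k = 43/3
k=2  a_k=6  p_k/q_k = 272/19
…
k=4  a_k=4  p_k/q_k = 1532/107
k=5  a_k=1  p_k/q_k = 1847/129
k=6  a_k=6  p_k/q_k = 12614/881
k=7  a_k=3  p_k/q_k = 39689/2772
(x₁, y₁) = (39689, 2772);  39689² − 205·2772² = 1 ✓
(39689+2772√205)^2 = 3150433441 + 220035816√205

39689 2772
3150433441 220035816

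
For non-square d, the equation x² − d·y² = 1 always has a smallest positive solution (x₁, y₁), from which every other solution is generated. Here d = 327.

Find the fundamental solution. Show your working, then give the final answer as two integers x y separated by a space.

d=327: √d = [18; 12,36] (ℓ=2, even), read p_1/q_1
i=0: a=18 ⇒ p=18, q=1
i=1: a=12 ⇒ p=217, q=12
fundamental: x₁=217, y₁=12  (since 47089 − 327·144 = 1)

217 12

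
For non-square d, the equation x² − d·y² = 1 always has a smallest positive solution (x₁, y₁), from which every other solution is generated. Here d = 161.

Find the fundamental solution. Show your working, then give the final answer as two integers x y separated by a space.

√161 → a₀=12, period (1,2,4,1,2,1,4,2,1,24); ℓ=10 even so k=9
step 0: (12, 1)  from 12·(1,0) + (0,1)
step 1: (13, 1)  from 1·(12,1) + (1,0)
step 2: (38, 3)  from 2·(13,1) + (12,1)
step 3: (165, 13)  from 4·(38,3) + (13,1)
step 4: (203, 16)  from 1·(165,13) + (38,3)
…
step 6: (774, 61)  from 1·(571,45) + (203,16)
step 7: (3667, 289)  from 4·(774,61) + (571,45)
step 8: (8108, 639)  from 2·(3667,289) + (774,61)
step 9: (11775, 928)  from 1·(8108,639) + (3667,289)
(x₁, y₁) = (11775, 928);  11775² − 161·928² = 1 ✓

11775 928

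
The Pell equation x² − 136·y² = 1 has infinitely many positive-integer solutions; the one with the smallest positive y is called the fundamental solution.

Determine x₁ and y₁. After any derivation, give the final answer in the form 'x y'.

35 3

√136 → a₀=11, period (1,1,1,22); ℓ=4 even so k=3
a_0=11:  p_0=11·1+0=11,  q_0=11·0+1=1
a_1=1:  p_1=1·11+1=12,  q_1=1·1+0=1
a_2=1:  p_2=1·12+11=23,  q_2=1·1+1=2
a_3=1:  p_3=1·23+12=35,  q_3=1·2+1=3
→ (35, 3).  Check: 35²=1225, 136·3²=1224, difference 1.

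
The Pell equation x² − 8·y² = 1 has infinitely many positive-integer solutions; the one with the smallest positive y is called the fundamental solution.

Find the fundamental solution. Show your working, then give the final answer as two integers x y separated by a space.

3 1

√8 = [2; 1,4, …], period ℓ=2 (even) → k=1
a_0=2:  p_0=2·1+0=2,  q_0=2·0+1=1
a_1=1:  p_1=1·2+1=3,  q_1=1·1+0=1
fundamental: x₁=3, y₁=1  (since 9 − 8·1 = 1)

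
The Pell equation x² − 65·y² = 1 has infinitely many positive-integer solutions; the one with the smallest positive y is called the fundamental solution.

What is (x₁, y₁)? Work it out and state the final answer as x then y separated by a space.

129 16

√65 = [8; 16, …], period ℓ=1 (odd) → k=1
step 0: (8, 1)  from 8·(1,0) + (0,1)
step 1: (129, 16)  from 16·(8,1) + (1,0)
→ (129, 16).  Check: 129²=16641, 65·16²=16640, difference 1.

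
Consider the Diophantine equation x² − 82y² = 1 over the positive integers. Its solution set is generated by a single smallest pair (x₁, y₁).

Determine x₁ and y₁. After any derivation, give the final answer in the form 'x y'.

163 18

[9; 18] for √82; ℓ=1 ⇒ convergent index 1
i=0: a=9 ⇒ p=9, q=1
i=1: a=18 ⇒ p=163, q=18
→ (163, 18).  Check: 163²=26569, 82·18²=26568, difference 1.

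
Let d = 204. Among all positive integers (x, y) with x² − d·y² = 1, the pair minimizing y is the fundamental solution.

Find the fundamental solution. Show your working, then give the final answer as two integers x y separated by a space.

√204 = [14; 3,1,1,6,1,1,3,28, …], period ℓ=8 (even) → k=7
k=0  a_k=14  p_k/q_k = 14/1
k=1  a_k=3  p_k/q_k = 43/3
k=2  a_k=1  p_k/q_k = 57/4
k=3  a_k=1  p_k/q_k = 100/7
k=4  a_k=6  p_k/q_k = 657/46
k=5  a_k=1  p_k/q_k = 757/53
k=6  a_k=1  p_k/q_k = 1414/99
k=7  a_k=3  p_k/q_k = 4999/350
→ (4999, 350).  Check: 4999²=24990001, 204·350²=24990000, difference 1.

4999 350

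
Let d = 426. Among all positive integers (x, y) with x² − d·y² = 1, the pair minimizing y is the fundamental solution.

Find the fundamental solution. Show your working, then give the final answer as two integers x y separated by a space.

√426 = [20; 1,1,1,3,2,6,2,3,1,1,1,40, …], period ℓ=12 (even) → k=11
k=0  a_k=20  p_k/q_k = 20/1
…
k=2  a_k=1  p_k/q_k = 41/2
k=3  a_k=1  p_k/q_k = 62/3
…
k=5  a_k=2  p_k/q_k = 516/25
k=6  a_k=6  p_k/q_k = 3323/161
…
k=9  a_k=1  p_k/q_k = 31971/1549
k=10  a_k=1  p_k/q_k = 56780/2751
k=11  a_k=1  p_k/q_k = 88751/4300
(x₁, y₁) = (88751, 4300);  88751² − 426·4300² = 1 ✓

88751 4300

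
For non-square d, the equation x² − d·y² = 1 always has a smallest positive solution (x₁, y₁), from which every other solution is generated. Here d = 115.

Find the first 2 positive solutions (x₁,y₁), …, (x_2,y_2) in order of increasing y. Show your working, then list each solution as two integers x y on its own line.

1126 105
2535751 236460

d=115: √d = [10; 1,2,1,1,1,1,1,2,1,20] (ℓ=10, even), read p_9/q_9
step 0: (10, 1)  from 10·(1,0) + (0,1)
step 1: (11, 1)  from 1·(10,1) + (1,0)
…
step 3: (43, 4)  from 1·(32,3) + (11,1)
…
step 5: (118, 11)  from 1·(75,7) + (43,4)
step 6: (193, 18)  from 1·(118,11) + (75,7)
step 7: (311, 29)  from 1·(193,18) + (118,11)
step 8: (815, 76)  from 2·(311,29) + (193,18)
step 9: (1126, 105)  from 1·(815,76) + (311,29)
→ (1126, 105).  Check: 1126²=1267876, 115·105²=1267875, difference 1.
(x_2, y_2) = (1126·1126 + 115·105·105, 1126·105 + 105·1126) = (2535751, 236460)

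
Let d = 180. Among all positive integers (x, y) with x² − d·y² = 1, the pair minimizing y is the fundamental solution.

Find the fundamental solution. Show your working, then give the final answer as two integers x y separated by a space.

√180 = [13; 2,2,2,26, …], period ℓ=4 (even) → k=3
step 0: (13, 1)  from 13·(1,0) + (0,1)
…
step 2: (67, 5)  from 2·(27,2) + (13,1)
step 3: (161, 12)  from 2·(67,5) + (27,2)
→ (161, 12).  Check: 161²=25921, 180·12²=25920, difference 1.

161 12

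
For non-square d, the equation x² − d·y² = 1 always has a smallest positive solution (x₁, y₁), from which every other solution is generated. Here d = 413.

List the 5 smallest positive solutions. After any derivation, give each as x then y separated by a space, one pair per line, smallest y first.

113399 5580
25718666401 1265532840
5832942102300599 287020317040740
1322899602891852585601 65095633862940217680
300030984130833440606834999 14763559568560095172347900

√413 = [20; 3,9,1,4,1,9,3,40, …], period ℓ=8 (even) → k=7
i=0: a=20 ⇒ p=20, q=1
i=1: a=3 ⇒ p=61, q=3
i=2: a=9 ⇒ p=569, q=28
i=3: a=1 ⇒ p=630, q=31
i=4: a=4 ⇒ p=3089, q=152
i=5: a=1 ⇒ p=3719, q=183
i=6: a=9 ⇒ p=36560, q=1799
i=7: a=3 ⇒ p=113399, q=5580
→ (113399, 5580).  Check: 113399²=12859333201, 413·5580²=12859333200, difference 1.
k=2:  x_2 = 113399·113399+413·5580·5580 = 25718666401,  y_2 = 113399·5580+5580·113399 = 1265532840
k=3:  x_3 = 113399·25718666401+413·5580·1265532840 = 5832942102300599,  y_3 = 113399·1265532840+5580·25718666401 = 287020317040740
k=4:  x_4 = 113399·5832942102300599+413·5580·287020317040740 = 1322899602891852585601,  y_4 = 113399·287020317040740+5580·5832942102300599 = 65095633862940217680
k=5:  x_5 = 113399·1322899602891852585601+413·5580·65095633862940217680 = 300030984130833440606834999,  y_5 = 113399·65095633862940217680+5580·1322899602891852585601 = 14763559568560095172347900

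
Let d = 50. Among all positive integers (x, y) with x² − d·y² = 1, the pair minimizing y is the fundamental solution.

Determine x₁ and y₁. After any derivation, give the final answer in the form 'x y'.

99 14

d=50: √d = [7; 14] (ℓ=1, odd), read p_1/q_1
i=0: a=7 ⇒ p=7, q=1
i=1: a=14 ⇒ p=99, q=14
→ (99, 14).  Check: 99²=9801, 50·14²=9800, difference 1.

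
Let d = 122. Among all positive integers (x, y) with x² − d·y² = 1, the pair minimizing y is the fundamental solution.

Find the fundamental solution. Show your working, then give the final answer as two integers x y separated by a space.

243 22

d=122: √d = [11; 22] (ℓ=1, odd), read p_1/q_1
a_0=11:  p_0=11·1+0=11,  q_0=11·0+1=1
a_1=22:  p_1=22·11+1=243,  q_1=22·1+0=22
fundamental: x₁=243, y₁=22  (since 59049 − 122·484 = 1)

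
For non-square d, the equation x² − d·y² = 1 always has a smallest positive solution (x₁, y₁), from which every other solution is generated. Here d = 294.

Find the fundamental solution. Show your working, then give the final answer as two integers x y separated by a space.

d=294: √d = [17; 6,1,4,1,6,34] (ℓ=6, even), read p_5/q_5
k=0  a_k=17  p_k/q_k = 17/1
k=1  a_k=6  p_k/q_k = 103/6
k=2  a_k=1  p_k/q_k = 120/7
…
k=4  a_k=1  p_k/q_k = 703/41
k=5  a_k=6  p_k/q_k = 4801/280
→ (4801, 280).  Check: 4801²=23049601, 294·280²=23049600, difference 1.

4801 280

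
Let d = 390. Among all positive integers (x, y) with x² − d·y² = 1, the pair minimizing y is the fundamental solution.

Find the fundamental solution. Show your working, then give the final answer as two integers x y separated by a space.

√390 = [19; 1,2,1,38, …], period ℓ=4 (even) → k=3
a_0=19:  p_0=19·1+0=19,  q_0=19·0+1=1
…
a_2=2:  p_2=2·20+19=59,  q_2=2·1+1=3
a_3=1:  p_3=1·59+20=79,  q_3=1·3+1=4
→ (79, 4).  Check: 79²=6241, 390·4²=6240, difference 1.

79 4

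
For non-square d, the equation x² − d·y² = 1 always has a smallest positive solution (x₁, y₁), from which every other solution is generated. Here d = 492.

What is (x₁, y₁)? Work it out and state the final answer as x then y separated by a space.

√492 → a₀=22, period (5,1,1,10,1,1,5,44); ℓ=8 even so k=7
step 0: (22, 1)  from 22·(1,0) + (0,1)
step 1: (111, 5)  from 5·(22,1) + (1,0)
step 2: (133, 6)  from 1·(111,5) + (22,1)
step 3: (244, 11)  from 1·(133,6) + (111,5)
step 4: (2573, 116)  from 10·(244,11) + (133,6)
…
step 6: (5390, 243)  from 1·(2817,127) + (2573,116)
step 7: (29767, 1342)  from 5·(5390,243) + (2817,127)
→ (29767, 1342).  Check: 29767²=886074289, 492·1342²=886074288, difference 1.

29767 1342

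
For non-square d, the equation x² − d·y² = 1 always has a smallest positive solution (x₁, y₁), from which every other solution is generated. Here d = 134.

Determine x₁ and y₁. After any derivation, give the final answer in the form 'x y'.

145925 12606

√134 → a₀=11, period (1,1,2,1,3,…,1,1,22); ℓ=14 even so k=13
step 0: (11, 1)  from 11·(1,0) + (0,1)
…
step 2: (23, 2)  from 1·(12,1) + (11,1)
…
step 4: (81, 7)  from 1·(58,5) + (23,2)
…
step 10: (22133, 1912)  from 1·(17630,1523) + (4503,389)
…
step 12: (84029, 7259)  from 1·(61896,5347) + (22133,1912)
step 13: (145925, 12606)  from 1·(84029,7259) + (61896,5347)
(x₁, y₁) = (145925, 12606);  145925² − 134·12606² = 1 ✓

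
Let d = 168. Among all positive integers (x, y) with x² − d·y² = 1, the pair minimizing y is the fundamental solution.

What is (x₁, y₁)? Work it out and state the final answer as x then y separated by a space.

13 1

d=168: √d = [12; 1,24] (ℓ=2, even), read p_1/q_1
a_0=12:  p_0=12·1+0=12,  q_0=12·0+1=1
a_1=1:  p_1=1·12+1=13,  q_1=1·1+0=1
(x₁, y₁) = (13, 1);  13² − 168·1² = 1 ✓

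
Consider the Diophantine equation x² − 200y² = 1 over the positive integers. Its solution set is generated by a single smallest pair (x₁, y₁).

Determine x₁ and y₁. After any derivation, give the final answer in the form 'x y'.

99 7

√200 = [14; 7,28, …], period ℓ=2 (even) → k=1
k=0  a_k=14  p_k/q_k = 14/1
k=1  a_k=7  p_k/q_k = 99/7
(x₁, y₁) = (99, 7);  99² − 200·7² = 1 ✓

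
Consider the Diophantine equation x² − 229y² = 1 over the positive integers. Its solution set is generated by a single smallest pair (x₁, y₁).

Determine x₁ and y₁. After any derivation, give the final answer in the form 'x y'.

5848201 386460

√229 = [15; 7,1,1,7,30, …], period ℓ=5 (odd) → k=9
a_0=15:  p_0=15·1+0=15,  q_0=15·0+1=1
…
a_3=1:  p_3=1·121+106=227,  q_3=1·8+7=15
a_4=7:  p_4=7·227+121=1710,  q_4=7·15+8=113
a_5=30:  p_5=30·1710+227=51527,  q_5=30·113+15=3405
a_6=7:  p_6=7·51527+1710=362399,  q_6=7·3405+113=23948
a_7=1:  p_7=1·362399+51527=413926,  q_7=1·23948+3405=27353
a_8=1:  p_8=1·413926+362399=776325,  q_8=1·27353+23948=51301
a_9=7:  p_9=7·776325+413926=5848201,  q_9=7·51301+27353=386460
(x₁, y₁) = (5848201, 386460);  5848201² − 229·386460² = 1 ✓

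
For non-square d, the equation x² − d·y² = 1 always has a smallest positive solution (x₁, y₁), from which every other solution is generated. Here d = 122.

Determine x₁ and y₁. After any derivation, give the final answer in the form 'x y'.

[11; 22] for √122; ℓ=1 ⇒ convergent index 1
a_0=11:  p_0=11·1+0=11,  q_0=11·0+1=1
a_1=22:  p_1=22·11+1=243,  q_1=22·1+0=22
→ (243, 22).  Check: 243²=59049, 122·22²=59048, difference 1.

243 22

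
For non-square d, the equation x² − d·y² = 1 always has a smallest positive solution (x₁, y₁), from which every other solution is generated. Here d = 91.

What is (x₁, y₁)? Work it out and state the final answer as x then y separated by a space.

√91 = [9; 1,1,5,1,5,1,1,18, …], period ℓ=8 (even) → k=7
k=0  a_k=9  p_k/q_k = 9/1
k=1  a_k=1  p_k/q_k = 10/1
k=2  a_k=1  p_k/q_k = 19/2
…
k=4  a_k=1  p_k/q_k = 124/13
…
k=6  a_k=1  p_k/q_k = 849/89
k=7  a_k=1  p_k/q_k = 1574/165
fundamental: x₁=1574, y₁=165  (since 2477476 − 91·27225 = 1)

1574 165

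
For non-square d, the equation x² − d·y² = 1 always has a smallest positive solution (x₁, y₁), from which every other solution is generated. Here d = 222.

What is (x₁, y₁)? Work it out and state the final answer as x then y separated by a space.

149 10

[14; 1,8,1,28] for √222; ℓ=4 ⇒ convergent index 3
i=0: a=14 ⇒ p=14, q=1
i=1: a=1 ⇒ p=15, q=1
i=2: a=8 ⇒ p=134, q=9
i=3: a=1 ⇒ p=149, q=10
fundamental: x₁=149, y₁=10  (since 22201 − 222·100 = 1)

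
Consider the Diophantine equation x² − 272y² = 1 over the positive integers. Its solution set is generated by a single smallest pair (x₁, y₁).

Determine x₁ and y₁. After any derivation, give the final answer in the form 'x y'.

[16; 2,32] for √272; ℓ=2 ⇒ convergent index 1
a_0=16:  p_0=16·1+0=16,  q_0=16·0+1=1
a_1=2:  p_1=2·16+1=33,  q_1=2·1+0=2
fundamental: x₁=33, y₁=2  (since 1089 − 272·4 = 1)

33 2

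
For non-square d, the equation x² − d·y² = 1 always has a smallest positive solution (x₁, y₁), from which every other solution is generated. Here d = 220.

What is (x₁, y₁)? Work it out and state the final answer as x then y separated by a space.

√220 = [14; 1,4,1,28, …], period ℓ=4 (even) → k=3
i=0: a=14 ⇒ p=14, q=1
i=1: a=1 ⇒ p=15, q=1
i=2: a=4 ⇒ p=74, q=5
i=3: a=1 ⇒ p=89, q=6
(x₁, y₁) = (89, 6);  89² − 220·6² = 1 ✓

89 6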